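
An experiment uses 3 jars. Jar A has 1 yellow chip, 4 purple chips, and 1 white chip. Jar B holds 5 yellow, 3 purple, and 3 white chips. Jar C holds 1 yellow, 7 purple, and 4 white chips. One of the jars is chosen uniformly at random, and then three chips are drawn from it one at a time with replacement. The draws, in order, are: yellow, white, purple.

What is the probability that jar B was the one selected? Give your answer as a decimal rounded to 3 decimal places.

0.493

Compute the likelihood of the observed sequence for each case: P(data | jar A) = (1/6)(1/6)(4/6) = 0.018519; P(data | jar B) = (5/11)(3/11)(3/11) = 0.033809; P(data | jar C) = (1/12)(4/12)(7/12) = 0.016204.
Weighting by the prior gives 1/3 · 0.018519 = 0.0061728, 1/3 · 0.033809 = 0.01127, 1/3 · 0.016204 = 0.0054012; summing to 0.022844.
By Bayes' rule, P(jar B | data) = (0.01127) / (0.022844) = 0.49334.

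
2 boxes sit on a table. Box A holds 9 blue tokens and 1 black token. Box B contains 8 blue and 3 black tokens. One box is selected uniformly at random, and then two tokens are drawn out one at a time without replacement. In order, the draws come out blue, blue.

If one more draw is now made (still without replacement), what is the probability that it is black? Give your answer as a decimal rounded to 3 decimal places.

0.206

For each hypothesis, P(data | H) works out to: P(data | box A) = (9/10)(8/9) = 4/5; P(data | box B) = (8/11)(7/10) = 28/55.
The prior-weighted likelihoods are 1/2 · 4/5 = 2/5, 1/2 · 28/55 = 14/55; summing to 36/55.
Normalising, the posterior is P(box A | data) = 11/18, P(box B | data) = 7/18.
The predictive probability is P(black next | data) = (1/8)(11/18) + (1/3)(7/18) = 89/432.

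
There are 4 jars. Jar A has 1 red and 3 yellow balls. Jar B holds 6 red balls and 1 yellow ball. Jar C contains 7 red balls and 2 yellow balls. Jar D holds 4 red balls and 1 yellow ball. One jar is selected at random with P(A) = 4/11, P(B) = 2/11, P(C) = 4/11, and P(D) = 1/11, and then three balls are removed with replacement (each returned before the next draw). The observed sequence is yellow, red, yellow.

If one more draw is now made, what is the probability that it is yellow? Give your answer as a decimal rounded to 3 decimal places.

0.597

The likelihood of the observed sequence under each hypothesis: P(data | jar A) = (3/4)(1/4)(3/4) = 0.14062; P(data | jar B) = (1/7)(6/7)(1/7) = 0.017493; P(data | jar C) = (2/9)(7/9)(2/9) = 0.038409; P(data | jar D) = (1/5)(4/5)(1/5) = 0.032.
The prior-weighted likelihoods are 4/11 · 0.14062 = 0.051136, 2/11 · 0.017493 = 0.0031805, 4/11 · 0.038409 = 0.013967, 1/11 · 0.032 = 0.0029091; these sum to 0.071193.
Normalising, the posterior is P(jar A | data) = 0.71828, P(jar B | data) = 0.044674, P(jar C | data) = 0.19618, P(jar D | data) = 0.040862.
Averaging over the posterior, P(yellow next | data) = (3/4)(0.71828) + (1/7)(0.044674) + (2/9)(0.19618) + (1/5)(0.040862) = 0.59686.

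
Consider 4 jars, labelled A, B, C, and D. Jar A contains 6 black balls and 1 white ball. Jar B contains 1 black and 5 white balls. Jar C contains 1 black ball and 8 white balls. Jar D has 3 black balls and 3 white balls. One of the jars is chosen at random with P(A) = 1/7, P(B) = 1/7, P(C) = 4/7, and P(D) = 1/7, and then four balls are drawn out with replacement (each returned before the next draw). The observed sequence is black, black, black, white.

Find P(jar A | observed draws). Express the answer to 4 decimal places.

0.5581

Under each hypothesis, the probability of the observed sequence is: P(data | jar A) = (6/7)(6/7)(6/7)(1/7) = 0.089963; P(data | jar B) = (1/6)(1/6)(1/6)(5/6) = 0.003858; P(data | jar C) = (1/9)(1/9)(1/9)(8/9) = 0.0012193; P(data | jar D) = (3/6)(3/6)(3/6)(3/6) = 0.0625.
Weighting by the prior gives 1/7 · 0.089963 = 0.012852, 1/7 · 0.003858 = 0.00055115, 4/7 · 0.0012193 = 0.00069676, 1/7 · 0.0625 = 0.0089286; these sum to 0.023028.
So P(jar A | data) = (0.012852) / (0.023028) = 0.55809.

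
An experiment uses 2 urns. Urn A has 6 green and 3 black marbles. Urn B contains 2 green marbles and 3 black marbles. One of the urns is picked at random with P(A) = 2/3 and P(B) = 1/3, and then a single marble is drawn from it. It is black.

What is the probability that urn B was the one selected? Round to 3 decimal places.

Compute the likelihood of this draw for each case: P(data | urn A) = (3/9) = 1/3; P(data | urn B) = (3/5) = 3/5.
Weighting by the prior gives 2/3 · 1/3 = 2/9, 1/3 · 3/5 = 1/5; with total 19/45.
By Bayes' rule, P(urn B | data) = (1/5) / (19/45) = 9/19.

0.474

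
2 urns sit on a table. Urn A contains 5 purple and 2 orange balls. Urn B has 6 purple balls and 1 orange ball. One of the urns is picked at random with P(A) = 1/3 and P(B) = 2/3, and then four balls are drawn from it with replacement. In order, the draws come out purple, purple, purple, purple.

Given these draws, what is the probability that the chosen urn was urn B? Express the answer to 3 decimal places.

0.806

Under each hypothesis, the probability of the observed sequence is: P(data | urn A) = (5/7)(5/7)(5/7)(5/7) = 0.26031; P(data | urn B) = (6/7)(6/7)(6/7)(6/7) = 0.53978.
The prior-weighted likelihoods are 1/3 · 0.26031 = 0.086769, 2/3 · 0.53978 = 0.35985; these sum to 0.44662.
So P(urn B | data) = (0.35985) / (0.44662) = 0.80572.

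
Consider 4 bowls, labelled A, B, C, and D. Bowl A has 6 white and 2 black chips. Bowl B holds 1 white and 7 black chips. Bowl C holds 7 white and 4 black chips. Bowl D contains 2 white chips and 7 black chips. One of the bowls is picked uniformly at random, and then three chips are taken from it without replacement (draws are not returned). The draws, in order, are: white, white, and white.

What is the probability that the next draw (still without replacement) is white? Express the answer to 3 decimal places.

0.563

For each hypothesis, P(data | H) works out to: P(data | bowl A) = (6/8)(5/7)(4/6) = 0.35714; P(data | bowl B) = (1/8)(0/7) = 0; P(data | bowl C) = (7/11)(6/10)(5/9) = 0.21212; P(data | bowl D) = (2/9)(1/8)(0/7) = 0.
Multiplying each by its prior: 1/4 · 0.35714 = 0.089286, 1/4 · 0 = 0, 1/4 · 0.21212 = 0.05303, 1/4 · 0 = 0; these sum to 0.14232.
The posterior is then P(bowl A | data) = 0.62738, P(bowl B | data) = 0, P(bowl C | data) = 0.37262, P(bowl D | data) = 0.
The predictive probability is P(white next | data) = (3/5)(0.62738) + (1/2)(0.37262) = 0.56274.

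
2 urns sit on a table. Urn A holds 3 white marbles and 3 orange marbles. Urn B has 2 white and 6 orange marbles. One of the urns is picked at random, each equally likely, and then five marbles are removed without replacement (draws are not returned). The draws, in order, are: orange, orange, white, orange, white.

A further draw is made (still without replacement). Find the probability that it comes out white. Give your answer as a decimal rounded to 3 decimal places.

0.583

The likelihood of the observed sequence under each hypothesis: P(data | urn A) = (3/6)(2/5)(3/4)(1/3)(2/2) = 1/20; P(data | urn B) = (6/8)(5/7)(2/6)(4/5)(1/4) = 1/28.
The prior-weighted likelihoods are 1/2 · 1/20 = 1/40, 1/2 · 1/28 = 1/56; summing to 3/70.
Normalising, the posterior is P(urn A | data) = 7/12, P(urn B | data) = 5/12.
Averaging over the posterior, P(white next | data) = (1)(7/12) + (0)(5/12) = 7/12.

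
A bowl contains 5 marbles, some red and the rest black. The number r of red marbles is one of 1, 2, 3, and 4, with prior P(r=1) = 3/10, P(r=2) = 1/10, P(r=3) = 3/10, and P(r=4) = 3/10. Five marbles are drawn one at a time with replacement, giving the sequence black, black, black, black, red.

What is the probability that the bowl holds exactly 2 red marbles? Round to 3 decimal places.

0.149

Under each hypothesis, the probability of the observed sequence is: P(data | r = 1) = (4/5)(4/5)(4/5)(4/5)(1/5) = 0.08192; P(data | r = 2) = (3/5)(3/5)(3/5)(3/5)(2/5) = 0.05184; P(data | r = 3) = (2/5)(2/5)(2/5)(2/5)(3/5) = 0.01536; P(data | r = 4) = (1/5)(1/5)(1/5)(1/5)(4/5) = 0.00128.
Weighting by the prior gives 3/10 · 0.08192 = 0.024576, 1/10 · 0.05184 = 0.005184, 3/10 · 0.01536 = 0.004608, 3/10 · 0.00128 = 0.000384; summing to 0.034752.
By Bayes' rule, P(r = 2 | data) = (0.005184) / (0.034752) = 0.14917.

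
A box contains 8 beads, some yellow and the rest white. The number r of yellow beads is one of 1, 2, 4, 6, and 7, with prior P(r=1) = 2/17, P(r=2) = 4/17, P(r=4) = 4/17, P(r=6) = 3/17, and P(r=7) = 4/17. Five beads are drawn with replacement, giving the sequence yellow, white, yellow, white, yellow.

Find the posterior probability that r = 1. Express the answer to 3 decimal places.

For each hypothesis, P(data | H) works out to: P(data | r = 1) = (1/8)(7/8)(1/8)(7/8)(1/8) = 0.0014954; P(data | r = 2) = (2/8)(6/8)(2/8)(6/8)(2/8) = 0.0087891; P(data | r = 4) = (4/8)(4/8)(4/8)(4/8)(4/8) = 0.03125; P(data | r = 6) = (6/8)(2/8)(6/8)(2/8)(6/8) = 0.026367; P(data | r = 7) = (7/8)(1/8)(7/8)(1/8)(7/8) = 0.010468.
Multiplying each by its prior: 2/17 · 0.0014954 = 0.00017592, 4/17 · 0.0087891 = 0.002068, 4/17 · 0.03125 = 0.0073529, 3/17 · 0.026367 = 0.004653, 4/17 · 0.010468 = 0.0024629; these sum to 0.016713.
Hence P(r = 1 | data) = (0.00017592) / (0.016713) = 0.010526.

0.011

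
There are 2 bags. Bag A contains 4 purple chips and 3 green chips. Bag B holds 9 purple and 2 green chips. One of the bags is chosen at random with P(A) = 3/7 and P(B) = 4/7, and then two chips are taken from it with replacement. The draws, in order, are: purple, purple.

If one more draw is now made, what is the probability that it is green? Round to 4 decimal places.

0.2479

The likelihood of the observed sequence under each hypothesis: P(data | bag A) = (4/7)(4/7) = 0.32653; P(data | bag B) = (9/11)(9/11) = 0.66942.
The prior-weighted likelihoods are 3/7 · 0.32653 = 0.13994, 4/7 · 0.66942 = 0.38253; summing to 0.52247.
The posterior is then P(bag A | data) = 0.26785, P(bag B | data) = 0.73215.
The predictive probability is P(green next | data) = (3/7)(0.26785) + (2/11)(0.73215) = 0.24791.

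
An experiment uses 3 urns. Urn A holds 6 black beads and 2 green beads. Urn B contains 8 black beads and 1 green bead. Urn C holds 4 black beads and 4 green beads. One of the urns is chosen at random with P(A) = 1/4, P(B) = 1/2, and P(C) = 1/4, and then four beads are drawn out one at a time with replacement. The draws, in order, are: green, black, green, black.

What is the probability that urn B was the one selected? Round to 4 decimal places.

Compute the likelihood of the observed sequence for each case: P(data | urn A) = (2/8)(6/8)(2/8)(6/8) = 0.035156; P(data | urn B) = (1/9)(8/9)(1/9)(8/9) = 0.0097546; P(data | urn C) = (4/8)(4/8)(4/8)(4/8) = 0.0625.
Multiplying each by its prior: 1/4 · 0.035156 = 0.0087891, 1/2 · 0.0097546 = 0.0048773, 1/4 · 0.0625 = 0.015625; with total 0.029291.
Hence P(urn B | data) = (0.0048773) / (0.029291) = 0.16651.

0.1665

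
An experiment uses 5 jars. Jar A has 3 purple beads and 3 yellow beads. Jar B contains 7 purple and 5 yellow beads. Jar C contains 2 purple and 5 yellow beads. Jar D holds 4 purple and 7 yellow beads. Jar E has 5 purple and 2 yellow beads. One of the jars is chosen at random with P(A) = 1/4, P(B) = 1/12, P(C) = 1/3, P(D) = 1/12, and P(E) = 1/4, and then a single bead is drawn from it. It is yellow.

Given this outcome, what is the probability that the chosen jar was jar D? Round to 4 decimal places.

0.1015

For each hypothesis, P(data | H) works out to: P(data | jar A) = (3/6) = 0.5; P(data | jar B) = (5/12) = 0.41667; P(data | jar C) = (5/7) = 0.71429; P(data | jar D) = (7/11) = 0.63636; P(data | jar E) = (2/7) = 0.28571.
The prior-weighted likelihoods are 1/4 · 0.5 = 0.125, 1/12 · 0.41667 = 0.034722, 1/3 · 0.71429 = 0.2381, 1/12 · 0.63636 = 0.05303, 1/4 · 0.28571 = 0.071429; summing to 0.52228.
By Bayes' rule, P(jar D | data) = (0.05303) / (0.52228) = 0.10154.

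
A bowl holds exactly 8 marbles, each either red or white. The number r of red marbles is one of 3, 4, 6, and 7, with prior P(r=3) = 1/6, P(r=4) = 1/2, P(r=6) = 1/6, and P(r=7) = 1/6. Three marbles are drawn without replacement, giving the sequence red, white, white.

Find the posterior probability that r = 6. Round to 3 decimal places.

Under each hypothesis, the probability of the observed sequence is: P(data | r = 3) = (3/8)(5/7)(4/6) = 5/28; P(data | r = 4) = (4/8)(4/7)(3/6) = 1/7; P(data | r = 6) = (6/8)(2/7)(1/6) = 1/28; P(data | r = 7) = (7/8)(1/7)(0/6) = 0.
Weighting by the prior gives 1/6 · 5/28 = 5/168, 1/2 · 1/7 = 1/14, 1/6 · 1/28 = 1/168, 1/6 · 0 = 0; these sum to 3/28.
Hence P(r = 6 | data) = (1/168) / (3/28) = 1/18.

0.056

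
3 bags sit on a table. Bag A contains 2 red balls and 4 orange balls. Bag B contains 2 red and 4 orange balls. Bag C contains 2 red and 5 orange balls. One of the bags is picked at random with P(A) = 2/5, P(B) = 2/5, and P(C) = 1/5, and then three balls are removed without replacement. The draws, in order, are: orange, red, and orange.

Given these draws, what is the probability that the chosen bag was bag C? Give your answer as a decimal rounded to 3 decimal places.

0.192

For each hypothesis, P(data | H) works out to: P(data | bag A) = (4/6)(2/5)(3/4) = 1/5; P(data | bag B) = (4/6)(2/5)(3/4) = 1/5; P(data | bag C) = (5/7)(2/6)(4/5) = 4/21.
Multiplying each by its prior: 2/5 · 1/5 = 2/25, 2/5 · 1/5 = 2/25, 1/5 · 4/21 = 4/105; summing to 104/525.
By Bayes' rule, P(bag C | data) = (4/105) / (104/525) = 5/26.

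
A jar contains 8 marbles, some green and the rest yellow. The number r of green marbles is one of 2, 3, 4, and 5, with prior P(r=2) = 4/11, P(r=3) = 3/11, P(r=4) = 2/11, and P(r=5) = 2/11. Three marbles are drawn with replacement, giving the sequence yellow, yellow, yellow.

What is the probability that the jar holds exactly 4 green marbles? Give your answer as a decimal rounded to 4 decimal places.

Compute the likelihood of the observed sequence for each case: P(data | r = 2) = (6/8)(6/8)(6/8) = 0.42188; P(data | r = 3) = (5/8)(5/8)(5/8) = 0.24414; P(data | r = 4) = (4/8)(4/8)(4/8) = 0.125; P(data | r = 5) = (3/8)(3/8)(3/8) = 0.052734.
Multiplying each by its prior: 4/11 · 0.42188 = 0.15341, 3/11 · 0.24414 = 0.066584, 2/11 · 0.125 = 0.022727, 2/11 · 0.052734 = 0.0095881; with total 0.25231.
Therefore the posterior P(r = 4 | data) = (0.022727) / (0.25231) = 0.090077.

0.0901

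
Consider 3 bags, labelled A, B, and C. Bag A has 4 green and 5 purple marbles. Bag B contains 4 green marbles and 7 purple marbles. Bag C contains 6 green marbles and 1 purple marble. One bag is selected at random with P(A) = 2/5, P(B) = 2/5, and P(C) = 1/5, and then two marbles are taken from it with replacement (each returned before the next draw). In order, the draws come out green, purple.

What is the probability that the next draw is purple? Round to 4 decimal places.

The likelihood of the observed sequence under each hypothesis: P(data | bag A) = (4/9)(5/9) = 0.24691; P(data | bag B) = (4/11)(7/11) = 0.2314; P(data | bag C) = (6/7)(1/7) = 0.12245.
Multiplying each by its prior: 2/5 · 0.24691 = 0.098765, 2/5 · 0.2314 = 0.092562, 1/5 · 0.12245 = 0.02449; with total 0.21582.
The posterior is then P(bag A | data) = 0.45763, P(bag B | data) = 0.42889, P(bag C | data) = 0.11347.
So P(purple next | data) = Σ P(purple next | H) P(H | data) = (5/9)(0.45763) + (7/11)(0.42889) + (1/7)(0.11347) = 0.54338.

0.5434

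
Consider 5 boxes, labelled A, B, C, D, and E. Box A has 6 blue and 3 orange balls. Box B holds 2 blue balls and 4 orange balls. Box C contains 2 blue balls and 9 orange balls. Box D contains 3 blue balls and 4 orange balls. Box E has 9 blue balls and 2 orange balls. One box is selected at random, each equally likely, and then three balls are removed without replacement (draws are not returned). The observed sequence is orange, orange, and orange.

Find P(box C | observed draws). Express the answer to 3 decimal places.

0.609

Compute the likelihood of the observed sequence for each case: P(data | box A) = (3/9)(2/8)(1/7) = 0.011905; P(data | box B) = (4/6)(3/5)(2/4) = 0.2; P(data | box C) = (9/11)(8/10)(7/9) = 0.50909; P(data | box D) = (4/7)(3/6)(2/5) = 0.11429; P(data | box E) = (2/11)(1/10)(0/9) = 0.
The prior-weighted likelihoods are 1/5 · 0.011905 = 0.002381, 1/5 · 0.2 = 0.04, 1/5 · 0.50909 = 0.10182, 1/5 · 0.11429 = 0.022857, 1/5 · 0 = 0; these sum to 0.16706.
By Bayes' rule, P(box C | data) = (0.10182) / (0.16706) = 0.60948.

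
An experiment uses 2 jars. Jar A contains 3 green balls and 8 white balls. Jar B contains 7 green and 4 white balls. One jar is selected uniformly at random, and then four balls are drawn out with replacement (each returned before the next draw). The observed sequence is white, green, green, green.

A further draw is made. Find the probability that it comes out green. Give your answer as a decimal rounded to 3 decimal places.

The likelihood of the observed sequence under each hypothesis: P(data | jar A) = (8/11)(3/11)(3/11)(3/11) = 0.014753; P(data | jar B) = (4/11)(7/11)(7/11)(7/11) = 0.093709.
The prior-weighted likelihoods are 1/2 · 0.014753 = 0.0073765, 1/2 · 0.093709 = 0.046855; these sum to 0.054231.
The posterior is then P(jar A | data) = 0.13602, P(jar B | data) = 0.86398.
The predictive probability is P(green next | data) = (3/11)(0.13602) + (7/11)(0.86398) = 0.5869.

0.587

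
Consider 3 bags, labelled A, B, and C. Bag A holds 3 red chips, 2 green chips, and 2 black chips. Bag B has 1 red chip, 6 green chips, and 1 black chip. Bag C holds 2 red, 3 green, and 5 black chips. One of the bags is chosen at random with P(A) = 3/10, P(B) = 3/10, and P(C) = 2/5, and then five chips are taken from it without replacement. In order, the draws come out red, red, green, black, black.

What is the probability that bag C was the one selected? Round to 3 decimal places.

0.357

Under each hypothesis, the probability of the observed sequence is: P(data | bag A) = (3/7)(2/6)(2/5)(2/4)(1/3) = 1/105; P(data | bag B) = (1/8)(0/7) = 0; P(data | bag C) = (2/10)(1/9)(3/8)(5/7)(4/6) = 1/252.
Weighting by the prior gives 3/10 · 1/105 = 1/350, 3/10 · 0 = 0, 2/5 · 1/252 = 1/630; with total 1/225.
Therefore the posterior P(bag C | data) = (1/630) / (1/225) = 5/14.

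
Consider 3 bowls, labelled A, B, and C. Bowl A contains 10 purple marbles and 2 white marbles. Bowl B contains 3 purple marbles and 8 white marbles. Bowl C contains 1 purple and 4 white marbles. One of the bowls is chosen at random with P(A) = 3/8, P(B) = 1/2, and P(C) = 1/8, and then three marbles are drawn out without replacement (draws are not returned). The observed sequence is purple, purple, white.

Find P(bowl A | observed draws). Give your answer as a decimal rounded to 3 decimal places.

0.678

Under each hypothesis, the probability of the observed sequence is: P(data | bowl A) = (10/12)(9/11)(2/10) = 0.13636; P(data | bowl B) = (3/11)(2/10)(8/9) = 0.048485; P(data | bowl C) = (1/5)(0/4) = 0.
The prior-weighted likelihoods are 3/8 · 0.13636 = 0.051136, 1/2 · 0.048485 = 0.024242, 1/8 · 0 = 0; these sum to 0.075379.
So P(bowl A | data) = (0.051136) / (0.075379) = 0.67839.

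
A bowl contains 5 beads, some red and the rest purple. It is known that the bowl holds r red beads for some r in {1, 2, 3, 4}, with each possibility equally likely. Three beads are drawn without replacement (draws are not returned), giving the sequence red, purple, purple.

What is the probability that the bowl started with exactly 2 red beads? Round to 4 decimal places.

For each hypothesis, P(data | H) works out to: P(data | r = 1) = (1/5)(4/4)(3/3) = 1/5; P(data | r = 2) = (2/5)(3/4)(2/3) = 1/5; P(data | r = 3) = (3/5)(2/4)(1/3) = 1/10; P(data | r = 4) = (4/5)(1/4)(0/3) = 0.
Multiplying each by its prior: 1/4 · 1/5 = 1/20, 1/4 · 1/5 = 1/20, 1/4 · 1/10 = 1/40, 1/4 · 0 = 0; these sum to 1/8.
So P(r = 2 | data) = (1/20) / (1/8) = 2/5.

0.4000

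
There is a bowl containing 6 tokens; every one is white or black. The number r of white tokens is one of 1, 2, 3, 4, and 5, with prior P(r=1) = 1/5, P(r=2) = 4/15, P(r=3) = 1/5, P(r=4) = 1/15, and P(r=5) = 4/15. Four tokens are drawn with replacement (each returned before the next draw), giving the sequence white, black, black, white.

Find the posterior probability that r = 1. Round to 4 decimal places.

0.1016

Under each hypothesis, the probability of the observed sequence is: P(data | r = 1) = (1/6)(5/6)(5/6)(1/6) = 0.01929; P(data | r = 2) = (2/6)(4/6)(4/6)(2/6) = 0.049383; P(data | r = 3) = (3/6)(3/6)(3/6)(3/6) = 0.0625; P(data | r = 4) = (4/6)(2/6)(2/6)(4/6) = 0.049383; P(data | r = 5) = (5/6)(1/6)(1/6)(5/6) = 0.01929.
Multiplying each by its prior: 1/5 · 0.01929 = 0.003858, 4/15 · 0.049383 = 0.013169, 1/5 · 0.0625 = 0.0125, 1/15 · 0.049383 = 0.0032922, 4/15 · 0.01929 = 0.005144; these sum to 0.037963.
Therefore the posterior P(r = 1 | data) = (0.003858) / (0.037963) = 0.10163.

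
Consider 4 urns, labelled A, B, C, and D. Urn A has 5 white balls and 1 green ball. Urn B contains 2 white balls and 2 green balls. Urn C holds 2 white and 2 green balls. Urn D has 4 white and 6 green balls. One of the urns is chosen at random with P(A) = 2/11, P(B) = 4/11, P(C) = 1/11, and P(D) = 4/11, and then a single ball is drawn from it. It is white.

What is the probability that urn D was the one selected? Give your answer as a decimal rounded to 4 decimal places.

0.2775

Compute the likelihood of this draw for each case: P(data | urn A) = (5/6) = 5/6; P(data | urn B) = (2/4) = 1/2; P(data | urn C) = (2/4) = 1/2; P(data | urn D) = (4/10) = 2/5.
Multiplying each by its prior: 2/11 · 5/6 = 5/33, 4/11 · 1/2 = 2/11, 1/11 · 1/2 = 1/22, 4/11 · 2/5 = 8/55; summing to 173/330.
Therefore the posterior P(urn D | data) = (8/55) / (173/330) = 48/173.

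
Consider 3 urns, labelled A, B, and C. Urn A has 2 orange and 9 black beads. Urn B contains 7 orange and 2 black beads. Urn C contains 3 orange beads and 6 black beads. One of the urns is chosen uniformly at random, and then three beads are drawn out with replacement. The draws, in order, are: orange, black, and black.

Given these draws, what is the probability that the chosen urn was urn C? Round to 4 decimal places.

0.4806

For each hypothesis, P(data | H) works out to: P(data | urn A) = (2/11)(9/11)(9/11) = 0.12171; P(data | urn B) = (7/9)(2/9)(2/9) = 0.038409; P(data | urn C) = (3/9)(6/9)(6/9) = 0.14815.
Weighting by the prior gives 1/3 · 0.12171 = 0.040571, 1/3 · 0.038409 = 0.012803, 1/3 · 0.14815 = 0.049383; these sum to 0.10276.
So P(urn C | data) = (0.049383) / (0.10276) = 0.48058.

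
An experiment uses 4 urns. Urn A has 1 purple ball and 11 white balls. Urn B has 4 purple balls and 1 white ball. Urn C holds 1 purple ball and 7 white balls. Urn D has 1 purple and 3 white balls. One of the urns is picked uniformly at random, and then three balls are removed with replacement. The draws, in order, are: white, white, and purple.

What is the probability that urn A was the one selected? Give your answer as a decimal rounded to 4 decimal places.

0.2070

The likelihood of the observed sequence under each hypothesis: P(data | urn A) = (11/12)(11/12)(1/12) = 0.070023; P(data | urn B) = (1/5)(1/5)(4/5) = 0.032; P(data | urn C) = (7/8)(7/8)(1/8) = 0.095703; P(data | urn D) = (3/4)(3/4)(1/4) = 0.14062.
Multiplying each by its prior: 1/4 · 0.070023 = 0.017506, 1/4 · 0.032 = 0.008, 1/4 · 0.095703 = 0.023926, 1/4 · 0.14062 = 0.035156; summing to 0.084588.
Therefore the posterior P(urn A | data) = (0.017506) / (0.084588) = 0.20695.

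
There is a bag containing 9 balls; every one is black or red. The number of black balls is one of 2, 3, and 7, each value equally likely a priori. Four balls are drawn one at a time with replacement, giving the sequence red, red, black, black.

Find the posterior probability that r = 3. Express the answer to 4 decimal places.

Compute the likelihood of the observed sequence for each case: P(data | r = 2) = (7/9)(7/9)(2/9)(2/9) = 0.029873; P(data | r = 3) = (6/9)(6/9)(3/9)(3/9) = 0.049383; P(data | r = 7) = (2/9)(2/9)(7/9)(7/9) = 0.029873.
Weighting by the prior gives 1/3 · 0.029873 = 0.0099578, 1/3 · 0.049383 = 0.016461, 1/3 · 0.029873 = 0.0099578; with total 0.036377.
By Bayes' rule, P(r = 3 | data) = (0.016461) / (0.036377) = 0.45251.

0.4525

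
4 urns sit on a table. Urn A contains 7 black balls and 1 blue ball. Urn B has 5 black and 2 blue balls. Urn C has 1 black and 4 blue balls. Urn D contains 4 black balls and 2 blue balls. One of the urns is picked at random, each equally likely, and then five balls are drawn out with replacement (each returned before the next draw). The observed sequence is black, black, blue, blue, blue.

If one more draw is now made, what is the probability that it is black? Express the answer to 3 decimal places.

Compute the likelihood of the observed sequence for each case: P(data | urn A) = (7/8)(7/8)(1/8)(1/8)(1/8) = 0.0014954; P(data | urn B) = (5/7)(5/7)(2/7)(2/7)(2/7) = 0.0119; P(data | urn C) = (1/5)(1/5)(4/5)(4/5)(4/5) = 0.02048; P(data | urn D) = (4/6)(4/6)(2/6)(2/6)(2/6) = 0.016461.
Weighting by the prior gives 1/4 · 0.0014954 = 0.00037384, 1/4 · 0.0119 = 0.002975, 1/4 · 0.02048 = 0.00512, 1/4 · 0.016461 = 0.0041152; summing to 0.012584.
Dividing through by the total gives posterior P(urn A | data) = 0.029708, P(urn B | data) = 0.23641, P(urn C | data) = 0.40687, P(urn D | data) = 0.32702.
So P(black next | data) = Σ P(black next | H) P(H | data) = (7/8)(0.029708) + (5/7)(0.23641) + (1/5)(0.40687) + (2/3)(0.32702) = 0.49424.

0.494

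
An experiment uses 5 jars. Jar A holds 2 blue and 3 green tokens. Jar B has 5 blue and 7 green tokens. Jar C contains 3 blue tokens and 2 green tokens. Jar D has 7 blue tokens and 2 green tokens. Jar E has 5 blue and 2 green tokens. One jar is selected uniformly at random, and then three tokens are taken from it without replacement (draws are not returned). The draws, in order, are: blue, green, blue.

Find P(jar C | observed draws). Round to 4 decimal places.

For each hypothesis, P(data | H) works out to: P(data | jar A) = (2/5)(3/4)(1/3) = 0.1; P(data | jar B) = (5/12)(7/11)(4/10) = 0.10606; P(data | jar C) = (3/5)(2/4)(2/3) = 0.2; P(data | jar D) = (7/9)(2/8)(6/7) = 0.16667; P(data | jar E) = (5/7)(2/6)(4/5) = 0.19048.
The prior-weighted likelihoods are 1/5 · 0.1 = 0.02, 1/5 · 0.10606 = 0.021212, 1/5 · 0.2 = 0.04, 1/5 · 0.16667 = 0.033333, 1/5 · 0.19048 = 0.038095; summing to 0.15264.
Hence P(jar C | data) = (0.04) / (0.15264) = 0.26205.

0.2621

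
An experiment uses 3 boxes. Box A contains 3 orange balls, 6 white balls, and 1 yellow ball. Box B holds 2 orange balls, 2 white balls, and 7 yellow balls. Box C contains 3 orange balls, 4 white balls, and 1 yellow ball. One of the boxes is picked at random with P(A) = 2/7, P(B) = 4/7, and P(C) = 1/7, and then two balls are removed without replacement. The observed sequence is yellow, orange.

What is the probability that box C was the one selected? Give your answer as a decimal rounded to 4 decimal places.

0.0851

Compute the likelihood of the observed sequence for each case: P(data | box A) = (1/10)(3/9) = 0.033333; P(data | box B) = (7/11)(2/10) = 0.12727; P(data | box C) = (1/8)(3/7) = 0.053571.
Weighting by the prior gives 2/7 · 0.033333 = 0.0095238, 4/7 · 0.12727 = 0.072727, 1/7 · 0.053571 = 0.0076531; summing to 0.089904.
Therefore the posterior P(box C | data) = (0.0076531) / (0.089904) = 0.085125.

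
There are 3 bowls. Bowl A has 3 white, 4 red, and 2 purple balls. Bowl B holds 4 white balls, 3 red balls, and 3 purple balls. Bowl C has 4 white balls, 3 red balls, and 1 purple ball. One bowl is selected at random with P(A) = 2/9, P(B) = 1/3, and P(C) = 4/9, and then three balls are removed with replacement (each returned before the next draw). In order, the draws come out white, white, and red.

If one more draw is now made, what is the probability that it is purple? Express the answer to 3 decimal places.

0.181

Compute the likelihood of the observed sequence for each case: P(data | bowl A) = (3/9)(3/9)(4/9) = 0.049383; P(data | bowl B) = (4/10)(4/10)(3/10) = 0.048; P(data | bowl C) = (4/8)(4/8)(3/8) = 0.09375.
The prior-weighted likelihoods are 2/9 · 0.049383 = 0.010974, 1/3 · 0.048 = 0.016, 4/9 · 0.09375 = 0.041667; summing to 0.068641.
The posterior is then P(bowl A | data) = 0.15988, P(bowl B | data) = 0.2331, P(bowl C | data) = 0.60703.
So P(purple next | data) = Σ P(purple next | H) P(H | data) = (2/9)(0.15988) + (3/10)(0.2331) + (1/8)(0.60703) = 0.18134.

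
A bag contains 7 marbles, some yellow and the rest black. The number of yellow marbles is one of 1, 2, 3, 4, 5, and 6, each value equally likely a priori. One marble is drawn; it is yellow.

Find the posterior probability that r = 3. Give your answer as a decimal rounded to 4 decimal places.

Compute the likelihood of this draw for each case: P(data | r = 1) = (1/7) = 1/7; P(data | r = 2) = (2/7) = 2/7; P(data | r = 3) = (3/7) = 3/7; P(data | r = 4) = (4/7) = 4/7; P(data | r = 5) = (5/7) = 5/7; P(data | r = 6) = (6/7) = 6/7.
Multiplying each by its prior: 1/6 · 1/7 = 1/42, 1/6 · 2/7 = 1/21, 1/6 · 3/7 = 1/14, 1/6 · 4/7 = 2/21, 1/6 · 5/7 = 5/42, 1/6 · 6/7 = 1/7; with total 1/2.
Therefore the posterior P(r = 3 | data) = (1/14) / (1/2) = 1/7.

0.1429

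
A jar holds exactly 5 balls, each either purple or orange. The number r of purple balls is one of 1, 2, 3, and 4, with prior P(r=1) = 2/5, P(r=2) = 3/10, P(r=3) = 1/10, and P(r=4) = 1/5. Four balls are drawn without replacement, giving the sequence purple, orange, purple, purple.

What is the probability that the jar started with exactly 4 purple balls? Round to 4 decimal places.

For each hypothesis, P(data | H) works out to: P(data | r = 1) = (1/5)(4/4)(0/3) = 0; P(data | r = 2) = (2/5)(3/4)(1/3)(0/2) = 0; P(data | r = 3) = (3/5)(2/4)(2/3)(1/2) = 1/10; P(data | r = 4) = (4/5)(1/4)(3/3)(2/2) = 1/5.
The prior-weighted likelihoods are 2/5 · 0 = 0, 3/10 · 0 = 0, 1/10 · 1/10 = 1/100, 1/5 · 1/5 = 1/25; these sum to 1/20.
Hence P(r = 4 | data) = (1/25) / (1/20) = 4/5.

0.8000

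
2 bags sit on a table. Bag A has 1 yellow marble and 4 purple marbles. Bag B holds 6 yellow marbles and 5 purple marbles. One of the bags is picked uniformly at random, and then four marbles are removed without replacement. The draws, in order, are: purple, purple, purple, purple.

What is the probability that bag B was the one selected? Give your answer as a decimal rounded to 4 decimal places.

0.0704

For each hypothesis, P(data | H) works out to: P(data | bag A) = (4/5)(3/4)(2/3)(1/2) = 1/5; P(data | bag B) = (5/11)(4/10)(3/9)(2/8) = 1/66.
The prior-weighted likelihoods are 1/2 · 1/5 = 1/10, 1/2 · 1/66 = 1/132; with total 71/660.
Therefore the posterior P(bag B | data) = (1/132) / (71/660) = 5/71.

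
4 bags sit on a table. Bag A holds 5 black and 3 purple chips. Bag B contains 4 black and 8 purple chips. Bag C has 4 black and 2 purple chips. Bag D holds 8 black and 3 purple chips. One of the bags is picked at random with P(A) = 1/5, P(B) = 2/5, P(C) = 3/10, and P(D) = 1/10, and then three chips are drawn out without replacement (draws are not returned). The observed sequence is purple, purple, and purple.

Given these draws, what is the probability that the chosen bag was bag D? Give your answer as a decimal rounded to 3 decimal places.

For each hypothesis, P(data | H) works out to: P(data | bag A) = (3/8)(2/7)(1/6) = 0.017857; P(data | bag B) = (8/12)(7/11)(6/10) = 0.25455; P(data | bag C) = (2/6)(1/5)(0/4) = 0; P(data | bag D) = (3/11)(2/10)(1/9) = 0.0060606.
Weighting by the prior gives 1/5 · 0.017857 = 0.0035714, 2/5 · 0.25455 = 0.10182, 3/10 · 0 = 0, 1/10 · 0.0060606 = 0.00060606; with total 0.106.
By Bayes' rule, P(bag D | data) = (0.00060606) / (0.106) = 0.0057178.

0.006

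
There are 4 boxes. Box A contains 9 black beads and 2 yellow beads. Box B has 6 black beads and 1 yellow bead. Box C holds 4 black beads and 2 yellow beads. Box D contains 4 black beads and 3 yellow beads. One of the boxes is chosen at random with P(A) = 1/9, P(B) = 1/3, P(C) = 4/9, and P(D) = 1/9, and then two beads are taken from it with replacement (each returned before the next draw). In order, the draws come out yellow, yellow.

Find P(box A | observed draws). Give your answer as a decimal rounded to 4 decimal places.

0.0458

Compute the likelihood of the observed sequence for each case: P(data | box A) = (2/11)(2/11) = 0.033058; P(data | box B) = (1/7)(1/7) = 0.020408; P(data | box C) = (2/6)(2/6) = 0.11111; P(data | box D) = (3/7)(3/7) = 0.18367.
The prior-weighted likelihoods are 1/9 · 0.033058 = 0.0036731, 1/3 · 0.020408 = 0.0068027, 4/9 · 0.11111 = 0.049383, 1/9 · 0.18367 = 0.020408; with total 0.080267.
So P(box A | data) = (0.0036731) / (0.080267) = 0.045761.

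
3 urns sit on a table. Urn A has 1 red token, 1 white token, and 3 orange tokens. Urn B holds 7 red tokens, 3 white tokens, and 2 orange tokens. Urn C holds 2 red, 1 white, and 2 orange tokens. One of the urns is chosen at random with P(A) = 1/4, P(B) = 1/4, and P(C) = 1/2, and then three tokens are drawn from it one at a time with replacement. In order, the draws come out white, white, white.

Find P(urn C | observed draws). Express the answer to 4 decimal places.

0.4038

For each hypothesis, P(data | H) works out to: P(data | urn A) = (1/5)(1/5)(1/5) = 0.008; P(data | urn B) = (3/12)(3/12)(3/12) = 0.015625; P(data | urn C) = (1/5)(1/5)(1/5) = 0.008.
Multiplying each by its prior: 1/4 · 0.008 = 0.002, 1/4 · 0.015625 = 0.0039062, 1/2 · 0.008 = 0.004; with total 0.0099063.
By Bayes' rule, P(urn C | data) = (0.004) / (0.0099063) = 0.40379.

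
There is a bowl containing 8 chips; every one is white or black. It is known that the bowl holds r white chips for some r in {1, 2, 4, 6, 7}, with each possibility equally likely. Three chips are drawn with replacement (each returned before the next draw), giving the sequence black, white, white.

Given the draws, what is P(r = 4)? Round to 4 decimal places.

Under each hypothesis, the probability of the observed sequence is: P(data | r = 1) = (7/8)(1/8)(1/8) = 0.013672; P(data | r = 2) = (6/8)(2/8)(2/8) = 0.046875; P(data | r = 4) = (4/8)(4/8)(4/8) = 0.125; P(data | r = 6) = (2/8)(6/8)(6/8) = 0.14062; P(data | r = 7) = (1/8)(7/8)(7/8) = 0.095703.
The prior-weighted likelihoods are 1/5 · 0.013672 = 0.0027344, 1/5 · 0.046875 = 0.009375, 1/5 · 0.125 = 0.025, 1/5 · 0.14062 = 0.028125, 1/5 · 0.095703 = 0.019141; these sum to 0.084375.
Therefore the posterior P(r = 4 | data) = (0.025) / (0.084375) = 0.2963.

0.2963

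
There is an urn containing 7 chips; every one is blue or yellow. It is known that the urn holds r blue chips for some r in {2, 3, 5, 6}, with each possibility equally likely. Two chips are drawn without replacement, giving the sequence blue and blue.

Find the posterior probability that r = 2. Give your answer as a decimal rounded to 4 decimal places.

Compute the likelihood of the observed sequence for each case: P(data | r = 2) = (2/7)(1/6) = 1/21; P(data | r = 3) = (3/7)(2/6) = 1/7; P(data | r = 5) = (5/7)(4/6) = 10/21; P(data | r = 6) = (6/7)(5/6) = 5/7.
Weighting by the prior gives 1/4 · 1/21 = 1/84, 1/4 · 1/7 = 1/28, 1/4 · 10/21 = 5/42, 1/4 · 5/7 = 5/28; summing to 29/84.
So P(r = 2 | data) = (1/84) / (29/84) = 1/29.

0.0345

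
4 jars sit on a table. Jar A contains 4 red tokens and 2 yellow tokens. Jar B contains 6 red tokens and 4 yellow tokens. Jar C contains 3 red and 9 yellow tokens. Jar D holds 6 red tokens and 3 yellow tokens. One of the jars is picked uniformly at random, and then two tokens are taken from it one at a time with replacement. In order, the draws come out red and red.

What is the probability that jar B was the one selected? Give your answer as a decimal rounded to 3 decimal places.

0.275

Under each hypothesis, the probability of the observed sequence is: P(data | jar A) = (4/6)(4/6) = 0.44444; P(data | jar B) = (6/10)(6/10) = 0.36; P(data | jar C) = (3/12)(3/12) = 0.0625; P(data | jar D) = (6/9)(6/9) = 0.44444.
Weighting by the prior gives 1/4 · 0.44444 = 0.11111, 1/4 · 0.36 = 0.09, 1/4 · 0.0625 = 0.015625, 1/4 · 0.44444 = 0.11111; these sum to 0.32785.
Hence P(jar B | data) = (0.09) / (0.32785) = 0.27452.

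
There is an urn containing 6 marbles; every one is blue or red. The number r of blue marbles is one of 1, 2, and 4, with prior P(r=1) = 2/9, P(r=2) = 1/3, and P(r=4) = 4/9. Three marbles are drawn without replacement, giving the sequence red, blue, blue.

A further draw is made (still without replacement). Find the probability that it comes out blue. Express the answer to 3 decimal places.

0.533

Under each hypothesis, the probability of the observed sequence is: P(data | r = 1) = (5/6)(1/5)(0/4) = 0; P(data | r = 2) = (4/6)(2/5)(1/4) = 1/15; P(data | r = 4) = (2/6)(4/5)(3/4) = 1/5.
Multiplying each by its prior: 2/9 · 0 = 0, 1/3 · 1/15 = 1/45, 4/9 · 1/5 = 4/45; with total 1/9.
The posterior is then P(r = 1 | data) = 0, P(r = 2 | data) = 1/5, P(r = 4 | data) = 4/5.
Averaging over the posterior, P(blue next | data) = (0)(1/5) + (2/3)(4/5) = 8/15.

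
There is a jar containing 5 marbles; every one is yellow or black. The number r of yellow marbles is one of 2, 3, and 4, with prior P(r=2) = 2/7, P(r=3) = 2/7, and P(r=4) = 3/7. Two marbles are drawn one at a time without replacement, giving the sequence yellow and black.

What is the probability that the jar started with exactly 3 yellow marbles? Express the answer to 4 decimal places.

0.3333

Compute the likelihood of the observed sequence for each case: P(data | r = 2) = (2/5)(3/4) = 3/10; P(data | r = 3) = (3/5)(2/4) = 3/10; P(data | r = 4) = (4/5)(1/4) = 1/5.
Weighting by the prior gives 2/7 · 3/10 = 3/35, 2/7 · 3/10 = 3/35, 3/7 · 1/5 = 3/35; with total 9/35.
Hence P(r = 3 | data) = (3/35) / (9/35) = 1/3.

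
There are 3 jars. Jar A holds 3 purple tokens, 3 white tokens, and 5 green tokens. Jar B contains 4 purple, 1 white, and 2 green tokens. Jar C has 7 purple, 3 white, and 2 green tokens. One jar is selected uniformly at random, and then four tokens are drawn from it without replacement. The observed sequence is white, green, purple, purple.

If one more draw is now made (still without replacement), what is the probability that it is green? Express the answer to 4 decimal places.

For each hypothesis, P(data | H) works out to: P(data | jar A) = (3/11)(5/10)(3/9)(2/8) = 0.011364; P(data | jar B) = (1/7)(2/6)(4/5)(3/4) = 0.028571; P(data | jar C) = (3/12)(2/11)(7/10)(6/9) = 0.021212.
Weighting by the prior gives 1/3 · 0.011364 = 0.0037879, 1/3 · 0.028571 = 0.0095238, 1/3 · 0.021212 = 0.0070707; these sum to 0.020382.
The posterior is then P(jar A | data) = 0.18584, P(jar B | data) = 0.46726, P(jar C | data) = 0.3469.
Averaging over the posterior, P(green next | data) = (4/7)(0.18584) + (1/3)(0.46726) + (1/8)(0.3469) = 0.30531.

0.3053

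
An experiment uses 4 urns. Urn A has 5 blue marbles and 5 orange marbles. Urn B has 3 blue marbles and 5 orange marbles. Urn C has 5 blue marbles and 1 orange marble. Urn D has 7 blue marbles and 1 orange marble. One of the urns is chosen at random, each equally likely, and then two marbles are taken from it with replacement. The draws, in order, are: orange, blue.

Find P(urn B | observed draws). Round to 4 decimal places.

0.3199

Under each hypothesis, the probability of the observed sequence is: P(data | urn A) = (5/10)(5/10) = 0.25; P(data | urn B) = (5/8)(3/8) = 0.23438; P(data | urn C) = (1/6)(5/6) = 0.13889; P(data | urn D) = (1/8)(7/8) = 0.10938.
Weighting by the prior gives 1/4 · 0.25 = 0.0625, 1/4 · 0.23438 = 0.058594, 1/4 · 0.13889 = 0.034722, 1/4 · 0.10938 = 0.027344; these sum to 0.18316.
Therefore the posterior P(urn B | data) = (0.058594) / (0.18316) = 0.31991.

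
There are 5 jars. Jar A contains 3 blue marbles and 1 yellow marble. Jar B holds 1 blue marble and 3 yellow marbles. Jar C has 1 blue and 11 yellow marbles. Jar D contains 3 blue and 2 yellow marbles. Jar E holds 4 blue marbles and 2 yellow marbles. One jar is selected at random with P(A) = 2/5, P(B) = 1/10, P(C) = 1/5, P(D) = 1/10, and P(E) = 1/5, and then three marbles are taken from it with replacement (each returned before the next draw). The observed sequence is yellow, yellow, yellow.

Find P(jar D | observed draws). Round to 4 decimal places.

Compute the likelihood of the observed sequence for each case: P(data | jar A) = (1/4)(1/4)(1/4) = 0.015625; P(data | jar B) = (3/4)(3/4)(3/4) = 0.42188; P(data | jar C) = (11/12)(11/12)(11/12) = 0.77025; P(data | jar D) = (2/5)(2/5)(2/5) = 0.064; P(data | jar E) = (2/6)(2/6)(2/6) = 0.037037.
Weighting by the prior gives 2/5 · 0.015625 = 0.00625, 1/10 · 0.42188 = 0.042188, 1/5 · 0.77025 = 0.15405, 1/10 · 0.064 = 0.0064, 1/5 · 0.037037 = 0.0074074; with total 0.2163.
So P(jar D | data) = (0.0064) / (0.2163) = 0.029589.

0.0296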